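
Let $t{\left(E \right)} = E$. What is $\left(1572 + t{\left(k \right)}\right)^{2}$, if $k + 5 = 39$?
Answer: $2579236$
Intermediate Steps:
$k = 34$ ($k = -5 + 39 = 34$)
$\left(1572 + t{\left(k \right)}\right)^{2} = \left(1572 + 34\right)^{2} = 1606^{2} = 2579236$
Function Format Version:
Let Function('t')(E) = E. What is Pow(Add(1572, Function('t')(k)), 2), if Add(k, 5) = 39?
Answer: 2579236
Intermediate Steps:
k = 34 (k = Add(-5, 39) = 34)
Pow(Add(1572, Function('t')(k)), 2) = Pow(Add(1572, 34), 2) = Pow(1606, 2) = 2579236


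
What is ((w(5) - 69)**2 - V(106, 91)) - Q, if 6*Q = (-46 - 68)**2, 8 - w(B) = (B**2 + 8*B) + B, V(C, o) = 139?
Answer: 14856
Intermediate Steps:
w(B) = 8 - B**2 - 9*B (w(B) = 8 - ((B**2 + 8*B) + B) = 8 - (B**2 + 9*B) = 8 + (-B**2 - 9*B) = 8 - B**2 - 9*B)
Q = 2166 (Q = (-46 - 68)**2/6 = (1/6)*(-114)**2 = (1/6)*12996 = 2166)
((w(5) - 69)**2 - V(106, 91)) - Q = (((8 - 1*5**2 - 9*5) - 69)**2 - 1*139) - 1*2166 = (((8 - 1*25 - 45) - 69)**2 - 139) - 2166 = (((8 - 25 - 45) - 69)**2 - 139) - 2166 = ((-62 - 69)**2 - 139) - 2166 = ((-131)**2 - 139) - 2166 = (17161 - 139) - 2166 = 17022 - 2166 = 14856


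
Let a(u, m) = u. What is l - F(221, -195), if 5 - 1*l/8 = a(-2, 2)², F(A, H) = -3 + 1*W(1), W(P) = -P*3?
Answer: 14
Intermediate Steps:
W(P) = -3*P
F(A, H) = -6 (F(A, H) = -3 + 1*(-3*1) = -3 + 1*(-3) = -3 - 3 = -6)
l = 8 (l = 40 - 8*(-2)² = 40 - 8*4 = 40 - 32 = 8)
l - F(221, -195) = 8 - 1*(-6) = 8 + 6 = 14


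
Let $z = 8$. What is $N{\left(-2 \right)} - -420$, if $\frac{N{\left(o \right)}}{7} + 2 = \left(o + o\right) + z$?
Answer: $434$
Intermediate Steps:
$N{\left(o \right)} = 42 + 14 o$ ($N{\left(o \right)} = -14 + 7 \left(\left(o + o\right) + 8\right) = -14 + 7 \left(2 o + 8\right) = -14 + 7 \left(8 + 2 o\right) = -14 + \left(56 + 14 o\right) = 42 + 14 o$)
$N{\left(-2 \right)} - -420 = \left(42 + 14 \left(-2\right)\right) - -420 = \left(42 - 28\right) + 420 = 14 + 420 = 434$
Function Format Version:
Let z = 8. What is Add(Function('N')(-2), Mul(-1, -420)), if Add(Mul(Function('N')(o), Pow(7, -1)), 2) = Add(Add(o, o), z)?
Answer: 434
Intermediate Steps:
Function('N')(o) = Add(42, Mul(14, o)) (Function('N')(o) = Add(-14, Mul(7, Add(Add(o, o), 8))) = Add(-14, Mul(7, Add(Mul(2, o), 8))) = Add(-14, Mul(7, Add(8, Mul(2, o)))) = Add(-14, Add(56, Mul(14, o))) = Add(42, Mul(14, o)))
Add(Function('N')(-2), Mul(-1, -420)) = Add(Add(42, Mul(14, -2)), Mul(-1, -420)) = Add(Add(42, -28), 420) = Add(14, 420) = 434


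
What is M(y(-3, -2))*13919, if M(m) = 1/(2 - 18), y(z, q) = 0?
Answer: -13919/16 ≈ -869.94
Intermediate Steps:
M(m) = -1/16 (M(m) = 1/(-16) = -1/16)
M(y(-3, -2))*13919 = -1/16*13919 = -13919/16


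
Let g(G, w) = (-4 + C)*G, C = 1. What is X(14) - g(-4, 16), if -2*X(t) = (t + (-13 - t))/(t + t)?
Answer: -659/56 ≈ -11.768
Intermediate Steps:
X(t) = 13/(4*t) (X(t) = -(t + (-13 - t))/(2*(t + t)) = -(-13)/(2*(2*t)) = -(-13)*1/(2*t)/2 = -(-13)/(4*t) = 13/(4*t))
g(G, w) = -3*G (g(G, w) = (-4 + 1)*G = -3*G)
X(14) - g(-4, 16) = (13/4)/14 - (-3)*(-4) = (13/4)*(1/14) - 1*12 = 13/56 - 12 = -659/56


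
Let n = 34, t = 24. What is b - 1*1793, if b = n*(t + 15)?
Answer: -467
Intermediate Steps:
b = 1326 (b = 34*(24 + 15) = 34*39 = 1326)
b - 1*1793 = 1326 - 1*1793 = 1326 - 1793 = -467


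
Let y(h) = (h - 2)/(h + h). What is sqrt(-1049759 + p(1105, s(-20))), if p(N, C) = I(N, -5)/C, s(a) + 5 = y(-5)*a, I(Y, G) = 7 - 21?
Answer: I*sqrt(378962733)/19 ≈ 1024.6*I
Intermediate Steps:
I(Y, G) = -14
y(h) = (-2 + h)/(2*h) (y(h) = (-2 + h)/((2*h)) = (-2 + h)*(1/(2*h)) = (-2 + h)/(2*h))
s(a) = -5 + 7*a/10 (s(a) = -5 + ((1/2)*(-2 - 5)/(-5))*a = -5 + ((1/2)*(-1/5)*(-7))*a = -5 + 7*a/10)
p(N, C) = -14/C
sqrt(-1049759 + p(1105, s(-20))) = sqrt(-1049759 - 14/(-5 + (7/10)*(-20))) = sqrt(-1049759 - 14/(-5 - 14)) = sqrt(-1049759 - 14/(-19)) = sqrt(-1049759 - 14*(-1/19)) = sqrt(-1049759 + 14/19) = sqrt(-19945407/19) = I*sqrt(378962733)/19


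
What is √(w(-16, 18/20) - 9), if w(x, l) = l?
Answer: 9*I*√10/10 ≈ 2.8461*I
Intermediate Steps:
√(w(-16, 18/20) - 9) = √(18/20 - 9) = √(18*(1/20) - 9) = √(9/10 - 9) = √(-81/10) = 9*I*√10/10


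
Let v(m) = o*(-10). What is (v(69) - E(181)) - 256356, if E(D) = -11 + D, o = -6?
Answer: -256466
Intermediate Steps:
v(m) = 60 (v(m) = -6*(-10) = 60)
(v(69) - E(181)) - 256356 = (60 - (-11 + 181)) - 256356 = (60 - 1*170) - 256356 = (60 - 170) - 256356 = -110 - 256356 = -256466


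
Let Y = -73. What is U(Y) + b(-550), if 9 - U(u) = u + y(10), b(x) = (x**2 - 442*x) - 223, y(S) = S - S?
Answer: 545459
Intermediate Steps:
y(S) = 0
b(x) = -223 + x**2 - 442*x
U(u) = 9 - u (U(u) = 9 - (u + 0) = 9 - u)
U(Y) + b(-550) = (9 - 1*(-73)) + (-223 + (-550)**2 - 442*(-550)) = (9 + 73) + (-223 + 302500 + 243100) = 82 + 545377 = 545459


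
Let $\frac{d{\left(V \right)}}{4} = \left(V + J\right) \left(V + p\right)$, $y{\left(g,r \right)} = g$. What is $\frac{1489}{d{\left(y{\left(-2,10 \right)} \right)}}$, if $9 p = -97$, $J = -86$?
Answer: $\frac{13401}{40480} \approx 0.33105$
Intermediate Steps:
$p = - \frac{97}{9}$ ($p = \frac{1}{9} \left(-97\right) = - \frac{97}{9} \approx -10.778$)
$d{\left(V \right)} = 4 \left(-86 + V\right) \left(- \frac{97}{9} + V\right)$ ($d{\left(V \right)} = 4 \left(V - 86\right) \left(V - \frac{97}{9}\right) = 4 \left(-86 + V\right) \left(- \frac{97}{9} + V\right)$)
$\frac{1489}{d{\left(y{\left(-2,10 \right)} \right)}} = \frac{1489}{\frac{33368}{9} + 4 \left(-2\right)^{2} - - \frac{6968}{9}} = \frac{1489}{\frac{33368}{9} + 4 \cdot 4 + \frac{6968}{9}} = \frac{1489}{\frac{33368}{9} + 16 + \frac{6968}{9}} = \frac{1489}{\frac{40480}{9}} = 1489 \cdot \frac{9}{40480} = \frac{13401}{40480}$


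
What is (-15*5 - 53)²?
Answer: 16384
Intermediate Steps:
(-15*5 - 53)² = (-75 - 53)² = (-128)² = 16384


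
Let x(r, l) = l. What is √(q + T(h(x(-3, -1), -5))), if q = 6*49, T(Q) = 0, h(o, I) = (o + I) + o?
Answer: 7*√6 ≈ 17.146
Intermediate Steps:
h(o, I) = I + 2*o (h(o, I) = (I + o) + o = I + 2*o)
q = 294
√(q + T(h(x(-3, -1), -5))) = √(294 + 0) = √294 = 7*√6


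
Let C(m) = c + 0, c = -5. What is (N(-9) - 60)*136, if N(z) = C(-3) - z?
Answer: -7616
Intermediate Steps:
C(m) = -5 (C(m) = -5 + 0 = -5)
N(z) = -5 - z
(N(-9) - 60)*136 = ((-5 - 1*(-9)) - 60)*136 = ((-5 + 9) - 60)*136 = (4 - 60)*136 = -56*136 = -7616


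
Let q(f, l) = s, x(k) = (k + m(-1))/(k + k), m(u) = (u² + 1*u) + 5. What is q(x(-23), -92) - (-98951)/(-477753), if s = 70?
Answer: 33343759/477753 ≈ 69.793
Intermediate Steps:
m(u) = 5 + u + u² (m(u) = (u² + u) + 5 = (u + u²) + 5 = 5 + u + u²)
x(k) = (5 + k)/(2*k) (x(k) = (k + (5 - 1 + (-1)²))/(k + k) = (k + (5 - 1 + 1))/((2*k)) = (k + 5)*(1/(2*k)) = (5 + k)*(1/(2*k)) = (5 + k)/(2*k))
q(f, l) = 70
q(x(-23), -92) - (-98951)/(-477753) = 70 - (-98951)/(-477753) = 70 - (-98951)*(-1)/477753 = 70 - 1*98951/477753 = 70 - 98951/477753 = 33343759/477753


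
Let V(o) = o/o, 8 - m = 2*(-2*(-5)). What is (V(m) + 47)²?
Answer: 2304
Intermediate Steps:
m = -12 (m = 8 - 2*(-2*(-5)) = 8 - 2*10 = 8 - 1*20 = 8 - 20 = -12)
V(o) = 1
(V(m) + 47)² = (1 + 47)² = 48² = 2304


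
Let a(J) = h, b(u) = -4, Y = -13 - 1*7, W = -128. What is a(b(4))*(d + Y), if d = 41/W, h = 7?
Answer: -18207/128 ≈ -142.24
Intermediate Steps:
Y = -20 (Y = -13 - 7 = -20)
d = -41/128 (d = 41/(-128) = 41*(-1/128) = -41/128 ≈ -0.32031)
a(J) = 7
a(b(4))*(d + Y) = 7*(-41/128 - 20) = 7*(-2601/128) = -18207/128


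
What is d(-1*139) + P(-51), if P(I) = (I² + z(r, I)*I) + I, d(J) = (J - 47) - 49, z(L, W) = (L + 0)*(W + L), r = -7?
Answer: -18391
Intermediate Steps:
z(L, W) = L*(L + W)
d(J) = -96 + J (d(J) = (-47 + J) - 49 = -96 + J)
P(I) = I + I² + I*(49 - 7*I) (P(I) = (I² + (-7*(-7 + I))*I) + I = (I² + (49 - 7*I)*I) + I = (I² + I*(49 - 7*I)) + I = I + I² + I*(49 - 7*I))
d(-1*139) + P(-51) = (-96 - 1*139) + 2*(-51)*(25 - 3*(-51)) = (-96 - 139) + 2*(-51)*(25 + 153) = -235 + 2*(-51)*178 = -235 - 18156 = -18391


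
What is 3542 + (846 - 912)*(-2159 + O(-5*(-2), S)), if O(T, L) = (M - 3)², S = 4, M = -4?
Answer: 142802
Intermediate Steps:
O(T, L) = 49 (O(T, L) = (-4 - 3)² = (-7)² = 49)
3542 + (846 - 912)*(-2159 + O(-5*(-2), S)) = 3542 + (846 - 912)*(-2159 + 49) = 3542 - 66*(-2110) = 3542 + 139260 = 142802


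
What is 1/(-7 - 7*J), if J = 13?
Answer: -1/98 ≈ -0.010204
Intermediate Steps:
1/(-7 - 7*J) = 1/(-7 - 7*13) = 1/(-7 - 91) = 1/(-98) = -1/98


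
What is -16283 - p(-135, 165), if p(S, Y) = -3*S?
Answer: -16688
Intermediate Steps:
-16283 - p(-135, 165) = -16283 - (-3)*(-135) = -16283 - 1*405 = -16283 - 405 = -16688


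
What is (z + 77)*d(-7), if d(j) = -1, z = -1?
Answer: -76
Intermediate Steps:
(z + 77)*d(-7) = (-1 + 77)*(-1) = 76*(-1) = -76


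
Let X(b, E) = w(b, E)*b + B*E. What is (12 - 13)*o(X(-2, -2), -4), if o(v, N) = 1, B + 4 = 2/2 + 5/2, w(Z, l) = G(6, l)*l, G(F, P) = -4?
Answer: -1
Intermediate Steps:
w(Z, l) = -4*l
B = -1/2 (B = -4 + (2/2 + 5/2) = -4 + (2*(1/2) + 5*(1/2)) = -4 + (1 + 5/2) = -4 + 7/2 = -1/2 ≈ -0.50000)
X(b, E) = -E/2 - 4*E*b (X(b, E) = (-4*E)*b - E/2 = -4*E*b - E/2 = -E/2 - 4*E*b)
(12 - 13)*o(X(-2, -2), -4) = (12 - 13)*1 = -1*1 = -1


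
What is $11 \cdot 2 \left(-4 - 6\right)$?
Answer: $-220$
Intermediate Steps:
$11 \cdot 2 \left(-4 - 6\right) = 22 \left(-4 - 6\right) = 22 \left(-10\right) = -220$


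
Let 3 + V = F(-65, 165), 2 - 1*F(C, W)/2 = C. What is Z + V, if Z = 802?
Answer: 933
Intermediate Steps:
F(C, W) = 4 - 2*C
V = 131 (V = -3 + (4 - 2*(-65)) = -3 + (4 + 130) = -3 + 134 = 131)
Z + V = 802 + 131 = 933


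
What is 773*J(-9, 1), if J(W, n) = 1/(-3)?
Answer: -773/3 ≈ -257.67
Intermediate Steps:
J(W, n) = -1/3
773*J(-9, 1) = 773*(-1/3) = -773/3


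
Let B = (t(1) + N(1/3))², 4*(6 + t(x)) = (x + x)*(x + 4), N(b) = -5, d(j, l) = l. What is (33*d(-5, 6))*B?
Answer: 28611/2 ≈ 14306.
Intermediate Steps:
t(x) = -6 + x*(4 + x)/2 (t(x) = -6 + ((x + x)*(x + 4))/4 = -6 + ((2*x)*(4 + x))/4 = -6 + (2*x*(4 + x))/4 = -6 + x*(4 + x)/2)
B = 289/4 (B = ((-6 + (½)*1² + 2*1) - 5)² = ((-6 + (½)*1 + 2) - 5)² = ((-6 + ½ + 2) - 5)² = (-7/2 - 5)² = (-17/2)² = 289/4 ≈ 72.250)
(33*d(-5, 6))*B = (33*6)*(289/4) = 198*(289/4) = 28611/2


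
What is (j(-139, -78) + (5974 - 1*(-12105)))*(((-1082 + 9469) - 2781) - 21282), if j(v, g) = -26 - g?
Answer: -284221556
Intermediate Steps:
(j(-139, -78) + (5974 - 1*(-12105)))*(((-1082 + 9469) - 2781) - 21282) = ((-26 - 1*(-78)) + (5974 - 1*(-12105)))*(((-1082 + 9469) - 2781) - 21282) = ((-26 + 78) + (5974 + 12105))*((8387 - 2781) - 21282) = (52 + 18079)*(5606 - 21282) = 18131*(-15676) = -284221556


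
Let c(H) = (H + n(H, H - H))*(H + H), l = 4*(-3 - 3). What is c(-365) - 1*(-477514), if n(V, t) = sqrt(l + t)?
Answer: 743964 - 1460*I*sqrt(6) ≈ 7.4396e+5 - 3576.3*I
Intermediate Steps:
l = -24 (l = 4*(-6) = -24)
n(V, t) = sqrt(-24 + t)
c(H) = 2*H*(H + 2*I*sqrt(6)) (c(H) = (H + sqrt(-24 + (H - H)))*(H + H) = (H + sqrt(-24 + 0))*(2*H) = (H + sqrt(-24))*(2*H) = (H + 2*I*sqrt(6))*(2*H) = 2*H*(H + 2*I*sqrt(6)))
c(-365) - 1*(-477514) = 2*(-365)*(-365 + 2*I*sqrt(6)) - 1*(-477514) = (266450 - 1460*I*sqrt(6)) + 477514 = 743964 - 1460*I*sqrt(6)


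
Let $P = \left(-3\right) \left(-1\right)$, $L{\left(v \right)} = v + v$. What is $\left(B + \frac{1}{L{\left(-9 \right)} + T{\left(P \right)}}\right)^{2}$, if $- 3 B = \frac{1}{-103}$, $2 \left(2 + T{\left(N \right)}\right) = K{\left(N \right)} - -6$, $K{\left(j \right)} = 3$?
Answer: $\frac{344569}{91757241} \approx 0.0037552$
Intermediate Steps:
$L{\left(v \right)} = 2 v$
$P = 3$
$T{\left(N \right)} = \frac{5}{2}$ ($T{\left(N \right)} = -2 + \frac{3 - -6}{2} = -2 + \frac{3 + 6}{2} = -2 + \frac{1}{2} \cdot 9 = -2 + \frac{9}{2} = \frac{5}{2}$)
$B = \frac{1}{309}$ ($B = - \frac{1}{3 \left(-103\right)} = \left(- \frac{1}{3}\right) \left(- \frac{1}{103}\right) = \frac{1}{309} \approx 0.0032362$)
$\left(B + \frac{1}{L{\left(-9 \right)} + T{\left(P \right)}}\right)^{2} = \left(\frac{1}{309} + \frac{1}{2 \left(-9\right) + \frac{5}{2}}\right)^{2} = \left(\frac{1}{309} + \frac{1}{-18 + \frac{5}{2}}\right)^{2} = \left(\frac{1}{309} + \frac{1}{- \frac{31}{2}}\right)^{2} = \left(\frac{1}{309} - \frac{2}{31}\right)^{2} = \left(- \frac{587}{9579}\right)^{2} = \frac{344569}{91757241}$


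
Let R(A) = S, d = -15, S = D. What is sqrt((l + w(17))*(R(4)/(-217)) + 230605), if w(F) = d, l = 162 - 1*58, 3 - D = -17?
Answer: 3*sqrt(1206508065)/217 ≈ 480.21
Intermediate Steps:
D = 20 (D = 3 - 1*(-17) = 3 + 17 = 20)
S = 20
l = 104 (l = 162 - 58 = 104)
w(F) = -15
R(A) = 20
sqrt((l + w(17))*(R(4)/(-217)) + 230605) = sqrt((104 - 15)*(20/(-217)) + 230605) = sqrt(89*(20*(-1/217)) + 230605) = sqrt(89*(-20/217) + 230605) = sqrt(-1780/217 + 230605) = sqrt(50039505/217) = 3*sqrt(1206508065)/217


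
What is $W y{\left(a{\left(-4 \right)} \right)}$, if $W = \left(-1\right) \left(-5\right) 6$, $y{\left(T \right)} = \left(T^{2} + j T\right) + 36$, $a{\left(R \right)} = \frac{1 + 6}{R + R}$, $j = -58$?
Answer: $\frac{84015}{32} \approx 2625.5$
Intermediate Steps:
$a{\left(R \right)} = \frac{7}{2 R}$
$y{\left(T \right)} = 36 + T^{2} - 58 T$ ($y{\left(T \right)} = \left(T^{2} - 58 T\right) + 36 = 36 + T^{2} - 58 T$)
$W = 30$ ($W = 5 \cdot 6 = 30$)
$W y{\left(a{\left(-4 \right)} \right)} = 30 \left(36 + \left(\frac{7}{2 \left(-4\right)}\right)^{2} - 58 \frac{7}{2 \left(-4\right)}\right) = 30 \left(36 + \left(\frac{7}{2} \left(- \frac{1}{4}\right)\right)^{2} - 58 \cdot \frac{7}{2} \left(- \frac{1}{4}\right)\right) = 30 \left(36 + \left(- \frac{7}{8}\right)^{2} - - \frac{203}{4}\right) = 30 \left(36 + \frac{49}{64} + \frac{203}{4}\right) = 30 \cdot \frac{5601}{64} = \frac{84015}{32}$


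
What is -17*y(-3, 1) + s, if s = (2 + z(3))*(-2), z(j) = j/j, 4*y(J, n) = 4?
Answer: -23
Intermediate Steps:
y(J, n) = 1 (y(J, n) = (¼)*4 = 1)
z(j) = 1
s = -6 (s = (2 + 1)*(-2) = 3*(-2) = -6)
-17*y(-3, 1) + s = -17*1 - 6 = -17 - 6 = -23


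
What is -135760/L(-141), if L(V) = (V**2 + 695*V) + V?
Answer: 27152/15651 ≈ 1.7348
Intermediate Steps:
L(V) = V**2 + 696*V
-135760/L(-141) = -135760*(-1/(141*(696 - 141))) = -135760/((-141*555)) = -135760/(-78255) = -135760*(-1/78255) = 27152/15651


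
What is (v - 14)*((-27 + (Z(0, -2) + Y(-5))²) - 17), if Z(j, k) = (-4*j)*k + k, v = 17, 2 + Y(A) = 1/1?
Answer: -105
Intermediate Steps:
Y(A) = -1 (Y(A) = -2 + 1/1 = -2 + 1 = -1)
Z(j, k) = k - 4*j*k (Z(j, k) = -4*j*k + k = k - 4*j*k)
(v - 14)*((-27 + (Z(0, -2) + Y(-5))²) - 17) = (17 - 14)*((-27 + (-2*(1 - 4*0) - 1)²) - 17) = 3*((-27 + (-2*(1 + 0) - 1)²) - 17) = 3*((-27 + (-2*1 - 1)²) - 17) = 3*((-27 + (-2 - 1)²) - 17) = 3*((-27 + (-3)²) - 17) = 3*((-27 + 9) - 17) = 3*(-18 - 17) = 3*(-35) = -105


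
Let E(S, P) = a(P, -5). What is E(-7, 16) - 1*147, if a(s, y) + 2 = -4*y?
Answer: -129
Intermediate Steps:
a(s, y) = -2 - 4*y
E(S, P) = 18 (E(S, P) = -2 - 4*(-5) = -2 + 20 = 18)
E(-7, 16) - 1*147 = 18 - 1*147 = 18 - 147 = -129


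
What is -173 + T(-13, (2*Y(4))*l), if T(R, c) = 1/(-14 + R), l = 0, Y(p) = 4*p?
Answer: -4672/27 ≈ -173.04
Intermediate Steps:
-173 + T(-13, (2*Y(4))*l) = -173 + 1/(-14 - 13) = -173 + 1/(-27) = -173 - 1/27 = -4672/27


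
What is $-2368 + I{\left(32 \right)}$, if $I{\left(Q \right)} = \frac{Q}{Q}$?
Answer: $-2367$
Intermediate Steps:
$I{\left(Q \right)} = 1$
$-2368 + I{\left(32 \right)} = -2368 + 1 = -2367$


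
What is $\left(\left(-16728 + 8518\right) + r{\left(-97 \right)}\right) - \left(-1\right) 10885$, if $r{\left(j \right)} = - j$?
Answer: $2772$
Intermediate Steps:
$\left(\left(-16728 + 8518\right) + r{\left(-97 \right)}\right) - \left(-1\right) 10885 = \left(\left(-16728 + 8518\right) - -97\right) - \left(-1\right) 10885 = \left(-8210 + 97\right) - -10885 = -8113 + 10885 = 2772$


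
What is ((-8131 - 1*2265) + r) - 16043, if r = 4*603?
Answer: -24027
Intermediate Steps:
r = 2412
((-8131 - 1*2265) + r) - 16043 = ((-8131 - 1*2265) + 2412) - 16043 = ((-8131 - 2265) + 2412) - 16043 = (-10396 + 2412) - 16043 = -7984 - 16043 = -24027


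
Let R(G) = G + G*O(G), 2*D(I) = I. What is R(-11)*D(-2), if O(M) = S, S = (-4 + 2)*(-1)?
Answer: 33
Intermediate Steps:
S = 2 (S = -2*(-1) = 2)
O(M) = 2
D(I) = I/2
R(G) = 3*G (R(G) = G + G*2 = G + 2*G = 3*G)
R(-11)*D(-2) = (3*(-11))*((½)*(-2)) = -33*(-1) = 33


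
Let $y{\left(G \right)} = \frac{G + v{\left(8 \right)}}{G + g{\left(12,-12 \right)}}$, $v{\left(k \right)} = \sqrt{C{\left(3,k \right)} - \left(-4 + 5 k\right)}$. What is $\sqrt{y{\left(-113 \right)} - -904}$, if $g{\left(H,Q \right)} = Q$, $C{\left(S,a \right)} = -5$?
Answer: $\frac{\sqrt{565565 - 5 i \sqrt{41}}}{25} \approx 30.082 - 0.00085143 i$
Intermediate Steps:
$v{\left(k \right)} = \sqrt{-1 - 5 k}$ ($v{\left(k \right)} = \sqrt{-5 - \left(-4 + 5 k\right)} = \sqrt{-1 - 5 k}$)
$y{\left(G \right)} = \frac{G + i \sqrt{41}}{-12 + G}$ ($y{\left(G \right)} = \frac{G + \sqrt{-1 - 40}}{G - 12} = \frac{G + \sqrt{-1 - 40}}{-12 + G} = \frac{G + \sqrt{-41}}{-12 + G} = \frac{G + i \sqrt{41}}{-12 + G}$)
$\sqrt{y{\left(-113 \right)} - -904} = \sqrt{\frac{-113 + i \sqrt{41}}{-12 - 113} - -904} = \sqrt{\frac{-113 + i \sqrt{41}}{-125} + 904} = \sqrt{- \frac{-113 + i \sqrt{41}}{125} + 904} = \sqrt{\left(\frac{113}{125} - \frac{i \sqrt{41}}{125}\right) + 904} = \sqrt{\frac{113113}{125} - \frac{i \sqrt{41}}{125}}$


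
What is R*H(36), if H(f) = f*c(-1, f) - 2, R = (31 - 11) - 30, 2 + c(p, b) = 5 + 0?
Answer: -1060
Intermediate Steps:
c(p, b) = 3 (c(p, b) = -2 + (5 + 0) = -2 + 5 = 3)
R = -10 (R = 20 - 30 = -10)
H(f) = -2 + 3*f (H(f) = f*3 - 2 = 3*f - 2 = -2 + 3*f)
R*H(36) = -10*(-2 + 3*36) = -10*(-2 + 108) = -10*106 = -1060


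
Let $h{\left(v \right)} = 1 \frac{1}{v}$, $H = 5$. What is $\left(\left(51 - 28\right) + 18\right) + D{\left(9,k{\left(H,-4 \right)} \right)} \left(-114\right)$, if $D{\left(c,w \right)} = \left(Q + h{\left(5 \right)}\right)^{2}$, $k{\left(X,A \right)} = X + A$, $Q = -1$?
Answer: $- \frac{799}{25} \approx -31.96$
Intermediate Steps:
$h{\left(v \right)} = \frac{1}{v}$
$k{\left(X,A \right)} = A + X$
$D{\left(c,w \right)} = \frac{16}{25}$ ($D{\left(c,w \right)} = \left(-1 + \frac{1}{5}\right)^{2} = \left(- \frac{4}{5}\right)^{2} = \frac{16}{25}$)
$\left(\left(51 - 28\right) + 18\right) + D{\left(9,k{\left(H,-4 \right)} \right)} \left(-114\right) = \left(\left(51 - 28\right) + 18\right) + \frac{16}{25} \left(-114\right) = \left(23 + 18\right) - \frac{1824}{25} = 41 - \frac{1824}{25} = - \frac{799}{25}$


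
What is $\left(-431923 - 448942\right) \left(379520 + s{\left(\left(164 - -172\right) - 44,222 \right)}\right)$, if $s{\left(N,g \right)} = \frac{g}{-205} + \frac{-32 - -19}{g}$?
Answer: $- \frac{3042843011438423}{9102} \approx -3.343 \cdot 10^{11}$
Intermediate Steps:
$s{\left(N,g \right)} = - \frac{13}{g} - \frac{g}{205}$ ($s{\left(N,g \right)} = g \left(- \frac{1}{205}\right) + \frac{-32 + 19}{g} = - \frac{g}{205} - \frac{13}{g} = - \frac{13}{g} - \frac{g}{205}$)
$\left(-431923 - 448942\right) \left(379520 + s{\left(\left(164 - -172\right) - 44,222 \right)}\right) = \left(-431923 - 448942\right) \left(379520 - \left(\frac{222}{205} + \frac{13}{222}\right)\right) = - 880865 \left(379520 - \frac{51949}{45510}\right) = \left(-880865\right) \frac{17271903251}{45510} = - \frac{3042843011438423}{9102}$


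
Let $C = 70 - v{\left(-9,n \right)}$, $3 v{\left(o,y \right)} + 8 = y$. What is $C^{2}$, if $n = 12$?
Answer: $\frac{42436}{9} \approx 4715.1$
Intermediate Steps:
$v{\left(o,y \right)} = - \frac{8}{3} + \frac{y}{3}$
$C = \frac{206}{3}$ ($C = 70 - \left(- \frac{8}{3} + \frac{1}{3} \cdot 12\right) = 70 - \left(- \frac{8}{3} + 4\right) = 70 - \frac{4}{3} = \frac{206}{3} \approx 68.667$)
$C^{2} = \left(\frac{206}{3}\right)^{2} = \frac{42436}{9}$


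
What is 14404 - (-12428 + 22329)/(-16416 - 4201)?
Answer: 296977169/20617 ≈ 14404.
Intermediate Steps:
14404 - (-12428 + 22329)/(-16416 - 4201) = 14404 - 9901/(-20617) = 14404 - 9901*(-1)/20617 = 14404 - 1*(-9901/20617) = 14404 + 9901/20617 = 296977169/20617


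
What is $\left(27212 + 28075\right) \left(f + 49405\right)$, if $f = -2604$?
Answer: $2587486887$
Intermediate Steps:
$\left(27212 + 28075\right) \left(f + 49405\right) = \left(27212 + 28075\right) \left(-2604 + 49405\right) = 55287 \cdot 46801 = 2587486887$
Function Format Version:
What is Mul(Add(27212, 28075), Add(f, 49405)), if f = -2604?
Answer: 2587486887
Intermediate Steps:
Mul(Add(27212, 28075), Add(f, 49405)) = Mul(Add(27212, 28075), Add(-2604, 49405)) = Mul(55287, 46801) = 2587486887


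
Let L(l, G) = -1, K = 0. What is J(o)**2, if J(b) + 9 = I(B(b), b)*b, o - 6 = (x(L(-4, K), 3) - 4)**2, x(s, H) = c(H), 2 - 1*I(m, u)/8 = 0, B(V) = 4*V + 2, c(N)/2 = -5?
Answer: 10387729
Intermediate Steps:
c(N) = -10 (c(N) = 2*(-5) = -10)
B(V) = 2 + 4*V
I(m, u) = 16 (I(m, u) = 16 - 8*0 = 16 + 0 = 16)
x(s, H) = -10
o = 202 (o = 6 + (-10 - 4)**2 = 6 + (-14)**2 = 6 + 196 = 202)
J(b) = -9 + 16*b
J(o)**2 = (-9 + 16*202)**2 = (-9 + 3232)**2 = 3223**2 = 10387729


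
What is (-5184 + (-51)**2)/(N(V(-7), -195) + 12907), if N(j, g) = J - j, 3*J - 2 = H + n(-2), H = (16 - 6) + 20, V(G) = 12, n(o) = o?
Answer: -2583/12905 ≈ -0.20016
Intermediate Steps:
H = 30 (H = 10 + 20 = 30)
J = 10 (J = 2/3 + (30 - 2)/3 = 2/3 + (1/3)*28 = 2/3 + 28/3 = 10)
N(j, g) = 10 - j
(-5184 + (-51)**2)/(N(V(-7), -195) + 12907) = (-5184 + (-51)**2)/((10 - 1*12) + 12907) = (-5184 + 2601)/((10 - 12) + 12907) = -2583/(-2 + 12907) = -2583/12905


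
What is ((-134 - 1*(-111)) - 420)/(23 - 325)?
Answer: 443/302 ≈ 1.4669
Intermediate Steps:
((-134 - 1*(-111)) - 420)/(23 - 325) = ((-134 + 111) - 420)/(-302) = (-23 - 420)*(-1/302) = -443*(-1/302) = 443/302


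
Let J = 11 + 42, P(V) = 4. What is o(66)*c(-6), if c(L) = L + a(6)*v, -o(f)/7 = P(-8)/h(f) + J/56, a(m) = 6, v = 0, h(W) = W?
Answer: 1861/44 ≈ 42.295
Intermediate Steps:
J = 53
o(f) = -53/8 - 28/f (o(f) = -7*(4/f + 53/56) = -7*(53/56 + 4/f) = -53/8 - 28/f)
c(L) = L (c(L) = L + 6*0 = L + 0 = L)
o(66)*c(-6) = (-53/8 - 28/66)*(-6) = (-53/8 - 28*1/66)*(-6) = (-53/8 - 14/33)*(-6) = -1861/264*(-6) = 1861/44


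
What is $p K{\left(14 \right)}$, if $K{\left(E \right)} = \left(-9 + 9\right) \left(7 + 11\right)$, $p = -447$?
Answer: $0$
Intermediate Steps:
$K{\left(E \right)} = 0$ ($K{\left(E \right)} = 0 \cdot 18 = 0$)
$p K{\left(14 \right)} = \left(-447\right) 0 = 0$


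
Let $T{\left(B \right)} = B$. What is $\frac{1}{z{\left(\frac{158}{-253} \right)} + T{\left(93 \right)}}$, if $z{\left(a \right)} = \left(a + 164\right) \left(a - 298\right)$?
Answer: $- \frac{64009}{3116913531} \approx -2.0536 \cdot 10^{-5}$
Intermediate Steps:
$z{\left(a \right)} = \left(-298 + a\right) \left(164 + a\right)$ ($z{\left(a \right)} = \left(164 + a\right) \left(-298 + a\right) = \left(-298 + a\right) \left(164 + a\right)$)
$\frac{1}{z{\left(\frac{158}{-253} \right)} + T{\left(93 \right)}} = \frac{1}{\left(-48872 + \left(\frac{158}{-253}\right)^{2} - 134 \frac{158}{-253}\right) + 93} = \frac{1}{\left(-48872 + \left(158 \left(- \frac{1}{253}\right)\right)^{2} - 134 \cdot 158 \left(- \frac{1}{253}\right)\right) + 93} = \frac{1}{\left(-48872 + \left(- \frac{158}{253}\right)^{2} - - \frac{21172}{253}\right) + 93} = \frac{1}{\left(-48872 + \frac{24964}{64009} + \frac{21172}{253}\right) + 93} = \frac{1}{- \frac{3122866368}{64009} + 93} = \frac{1}{- \frac{3116913531}{64009}} = - \frac{64009}{3116913531}$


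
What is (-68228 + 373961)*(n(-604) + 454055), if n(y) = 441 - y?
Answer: 139139088300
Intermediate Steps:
(-68228 + 373961)*(n(-604) + 454055) = (-68228 + 373961)*((441 - 1*(-604)) + 454055) = 305733*((441 + 604) + 454055) = 305733*(1045 + 454055) = 305733*455100 = 139139088300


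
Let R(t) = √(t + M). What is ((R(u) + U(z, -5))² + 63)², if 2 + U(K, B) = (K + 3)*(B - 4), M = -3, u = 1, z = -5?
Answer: 98441 + 20288*I*√2 ≈ 98441.0 + 28692.0*I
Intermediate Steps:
R(t) = √(-3 + t) (R(t) = √(t - 3) = √(-3 + t))
U(K, B) = -2 + (-4 + B)*(3 + K) (U(K, B) = -2 + (K + 3)*(B - 4) = -2 + (3 + K)*(-4 + B) = -2 + (-4 + B)*(3 + K))
((R(u) + U(z, -5))² + 63)² = ((√(-3 + 1) + (-14 - 4*(-5) + 3*(-5) - 5*(-5)))² + 63)² = ((√(-2) + (-14 + 20 - 15 + 25))² + 63)² = ((I*√2 + 16)² + 63)² = ((16 + I*√2)² + 63)² = (63 + (16 + I*√2)²)²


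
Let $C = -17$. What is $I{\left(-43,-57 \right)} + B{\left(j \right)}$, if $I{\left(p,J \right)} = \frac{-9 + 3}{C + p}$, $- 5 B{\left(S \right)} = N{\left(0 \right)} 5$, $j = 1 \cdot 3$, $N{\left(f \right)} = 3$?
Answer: $- \frac{29}{10} \approx -2.9$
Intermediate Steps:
$j = 3$
$B{\left(S \right)} = -3$ ($B{\left(S \right)} = - \frac{3 \cdot 5}{5} = \left(- \frac{1}{5}\right) 15 = -3$)
$I{\left(p,J \right)} = - \frac{6}{-17 + p}$ ($I{\left(p,J \right)} = \frac{-9 + 3}{-17 + p} = - \frac{6}{-17 + p}$)
$I{\left(-43,-57 \right)} + B{\left(j \right)} = - \frac{6}{-17 - 43} - 3 = - \frac{6}{-60} - 3 = \left(-6\right) \left(- \frac{1}{60}\right) - 3 = \frac{1}{10} - 3 = - \frac{29}{10}$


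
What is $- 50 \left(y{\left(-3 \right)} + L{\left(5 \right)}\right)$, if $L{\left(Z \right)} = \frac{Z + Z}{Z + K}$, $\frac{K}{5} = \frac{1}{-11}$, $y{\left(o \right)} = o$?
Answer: $40$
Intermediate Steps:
$K = - \frac{5}{11}$ ($K = \frac{5}{-11} = 5 \left(- \frac{1}{11}\right) = - \frac{5}{11} \approx -0.45455$)
$L{\left(Z \right)} = \frac{2 Z}{- \frac{5}{11} + Z}$ ($L{\left(Z \right)} = \frac{Z + Z}{Z - \frac{5}{11}} = \frac{2 Z}{- \frac{5}{11} + Z}$)
$- 50 \left(y{\left(-3 \right)} + L{\left(5 \right)}\right) = - 50 \left(-3 + 22 \cdot 5 \frac{1}{-5 + 11 \cdot 5}\right) = - 50 \left(-3 + 22 \cdot 5 \frac{1}{-5 + 55}\right) = - 50 \left(-3 + 22 \cdot 5 \cdot \frac{1}{50}\right) = - 50 \left(-3 + \frac{11}{5}\right) = \left(-50\right) \left(- \frac{4}{5}\right) = 40$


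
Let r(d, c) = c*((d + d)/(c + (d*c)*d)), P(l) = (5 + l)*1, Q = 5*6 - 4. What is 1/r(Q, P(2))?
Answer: 677/52 ≈ 13.019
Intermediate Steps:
Q = 26 (Q = 30 - 4 = 26)
P(l) = 5 + l
r(d, c) = 2*c*d/(c + c*d**2) (r(d, c) = c*((2*d)/(c + (c*d)*d)) = c*((2*d)/(c + c*d**2)) = c*(2*d/(c + c*d**2)) = 2*c*d/(c + c*d**2))
1/r(Q, P(2)) = 1/(2*26/(1 + 26**2)) = 1/(2*26/(1 + 676)) = 1/(2*26/677) = 1/(2*26*(1/677)) = 1/(52/677) = 677/52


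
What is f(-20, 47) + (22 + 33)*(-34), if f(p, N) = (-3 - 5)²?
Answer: -1806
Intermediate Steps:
f(p, N) = 64 (f(p, N) = (-8)² = 64)
f(-20, 47) + (22 + 33)*(-34) = 64 + (22 + 33)*(-34) = 64 + 55*(-34) = 64 - 1870 = -1806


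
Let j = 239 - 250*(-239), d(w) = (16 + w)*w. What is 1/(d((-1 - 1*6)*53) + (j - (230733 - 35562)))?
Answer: -1/3477 ≈ -0.00028760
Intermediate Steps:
d(w) = w*(16 + w)
j = 59989 (j = 239 + 59750 = 59989)
1/(d((-1 - 1*6)*53) + (j - (230733 - 35562))) = 1/(((-1 - 1*6)*53)*(16 + (-1 - 1*6)*53) + (59989 - (230733 - 35562))) = 1/(((-1 - 6)*53)*(16 + (-1 - 6)*53) + (59989 - 1*195171)) = 1/((-7*53)*(16 - 7*53) + (59989 - 195171)) = 1/(-371*(16 - 371) - 135182) = 1/(-371*(-355) - 135182) = 1/(131705 - 135182) = 1/(-3477) = -1/3477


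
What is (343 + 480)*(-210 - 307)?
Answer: -425491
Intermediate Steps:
(343 + 480)*(-210 - 307) = 823*(-517) = -425491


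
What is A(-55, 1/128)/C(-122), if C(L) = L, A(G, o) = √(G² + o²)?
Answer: -√49561601/15616 ≈ -0.45082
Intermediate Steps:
A(-55, 1/128)/C(-122) = √((-55)² + (1/128)²)/(-122) = √(3025 + (1/128)²)*(-1/122) = √(3025 + 1/16384)*(-1/122) = √(49561601/16384)*(-1/122) = (√49561601/128)*(-1/122) = -√49561601/15616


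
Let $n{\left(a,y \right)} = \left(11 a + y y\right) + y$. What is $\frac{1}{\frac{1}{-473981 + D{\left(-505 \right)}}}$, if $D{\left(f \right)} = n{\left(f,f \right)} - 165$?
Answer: $-225181$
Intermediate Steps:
$n{\left(a,y \right)} = y + y^{2} + 11 a$ ($n{\left(a,y \right)} = \left(11 a + y^{2}\right) + y = \left(y^{2} + 11 a\right) + y = y + y^{2} + 11 a$)
$D{\left(f \right)} = -165 + f^{2} + 12 f$ ($D{\left(f \right)} = \left(f + f^{2} + 11 f\right) - 165 = \left(f^{2} + 12 f\right) - 165 = -165 + f^{2} + 12 f$)
$\frac{1}{\frac{1}{-473981 + D{\left(-505 \right)}}} = \frac{1}{\frac{1}{-473981 + \left(-165 + \left(-505\right)^{2} + 12 \left(-505\right)\right)}} = \frac{1}{\frac{1}{-473981 - -248800}} = \frac{1}{\frac{1}{-473981 + 248800}} = \frac{1}{\frac{1}{-225181}} = \frac{1}{- \frac{1}{225181}} = -225181$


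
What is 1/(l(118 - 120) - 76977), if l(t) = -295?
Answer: -1/77272 ≈ -1.2941e-5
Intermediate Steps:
1/(l(118 - 120) - 76977) = 1/(-295 - 76977) = 1/(-77272) = -1/77272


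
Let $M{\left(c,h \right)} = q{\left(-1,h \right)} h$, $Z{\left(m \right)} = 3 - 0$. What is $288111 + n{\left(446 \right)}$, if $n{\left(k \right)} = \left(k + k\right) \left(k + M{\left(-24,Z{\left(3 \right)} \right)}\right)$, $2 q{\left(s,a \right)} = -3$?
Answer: $681929$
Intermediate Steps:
$q{\left(s,a \right)} = - \frac{3}{2}$ ($q{\left(s,a \right)} = \frac{1}{2} \left(-3\right) = - \frac{3}{2}$)
$Z{\left(m \right)} = 3$ ($Z{\left(m \right)} = 3 + 0 = 3$)
$M{\left(c,h \right)} = - \frac{3 h}{2}$
$n{\left(k \right)} = 2 k \left(- \frac{9}{2} + k\right)$ ($n{\left(k \right)} = \left(k + k\right) \left(k - \frac{9}{2}\right) = 2 k \left(k - \frac{9}{2}\right) = 2 k \left(- \frac{9}{2} + k\right)$)
$288111 + n{\left(446 \right)} = 288111 + 446 \left(-9 + 2 \cdot 446\right) = 288111 + 446 \left(-9 + 892\right) = 288111 + 446 \cdot 883 = 288111 + 393818 = 681929$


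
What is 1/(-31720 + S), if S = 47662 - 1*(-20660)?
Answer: 1/36602 ≈ 2.7321e-5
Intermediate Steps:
S = 68322 (S = 47662 + 20660 = 68322)
1/(-31720 + S) = 1/(-31720 + 68322) = 1/36602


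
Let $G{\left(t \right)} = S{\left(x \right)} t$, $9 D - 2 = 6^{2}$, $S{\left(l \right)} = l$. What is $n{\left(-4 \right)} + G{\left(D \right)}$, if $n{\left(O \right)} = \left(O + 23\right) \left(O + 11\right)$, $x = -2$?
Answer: $\frac{1121}{9} \approx 124.56$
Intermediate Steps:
$n{\left(O \right)} = \left(11 + O\right) \left(23 + O\right)$ ($n{\left(O \right)} = \left(23 + O\right) \left(11 + O\right) = \left(11 + O\right) \left(23 + O\right)$)
$D = \frac{38}{9}$ ($D = \frac{2}{9} + \frac{6^{2}}{9} = \frac{2}{9} + \frac{1}{9} \cdot 36 = \frac{2}{9} + 4 = \frac{38}{9} \approx 4.2222$)
$G{\left(t \right)} = - 2 t$
$n{\left(-4 \right)} + G{\left(D \right)} = \left(253 + \left(-4\right)^{2} + 34 \left(-4\right)\right) - \frac{76}{9} = \left(253 + 16 - 136\right) - \frac{76}{9} = 133 - \frac{76}{9} = \frac{1121}{9}$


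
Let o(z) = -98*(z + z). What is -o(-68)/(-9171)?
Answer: 13328/9171 ≈ 1.4533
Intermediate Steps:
o(z) = -196*z
-o(-68)/(-9171) = -(-196)*(-68)/(-9171) = -1*13328*(-1/9171) = -13328*(-1/9171) = 13328/9171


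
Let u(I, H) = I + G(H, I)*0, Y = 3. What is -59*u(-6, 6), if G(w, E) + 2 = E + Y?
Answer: 354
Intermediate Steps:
G(w, E) = 1 + E (G(w, E) = -2 + (E + 3) = -2 + (3 + E) = 1 + E)
u(I, H) = I (u(I, H) = I + (1 + I)*0 = I + 0 = I)
-59*u(-6, 6) = -59*(-6) = 354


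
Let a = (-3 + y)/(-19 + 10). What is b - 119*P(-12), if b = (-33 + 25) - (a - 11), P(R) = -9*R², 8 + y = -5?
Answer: 1388027/9 ≈ 1.5423e+5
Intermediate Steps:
y = -13 (y = -8 - 5 = -13)
a = 16/9 (a = (-3 - 13)/(-19 + 10) = -16/(-9) = -16*(-⅑) = 16/9 ≈ 1.7778)
b = 11/9 (b = (-33 + 25) - (16/9 - 11) = -8 - 1*(-83/9) = -8 + 83/9 = 11/9 ≈ 1.2222)
b - 119*P(-12) = 11/9 - (-1071)*(-12)² = 11/9 - (-1071)*144 = 11/9 - 119*(-1296) = 11/9 + 154224 = 1388027/9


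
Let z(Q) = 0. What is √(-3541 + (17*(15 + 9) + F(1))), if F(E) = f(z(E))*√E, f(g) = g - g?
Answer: I*√3133 ≈ 55.973*I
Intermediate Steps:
f(g) = 0
F(E) = 0 (F(E) = 0*√E = 0)
√(-3541 + (17*(15 + 9) + F(1))) = √(-3541 + (17*(15 + 9) + 0)) = √(-3541 + (17*24 + 0)) = √(-3541 + (408 + 0)) = √(-3541 + 408) = √(-3133) = I*√3133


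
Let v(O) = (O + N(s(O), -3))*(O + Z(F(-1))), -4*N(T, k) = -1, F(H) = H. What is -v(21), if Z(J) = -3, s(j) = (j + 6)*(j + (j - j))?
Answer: -765/2 ≈ -382.50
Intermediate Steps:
s(j) = j*(6 + j) (s(j) = (6 + j)*(j + 0) = (6 + j)*j = j*(6 + j))
N(T, k) = 1/4 (N(T, k) = -1/4*(-1) = 1/4)
v(O) = (-3 + O)*(1/4 + O) (v(O) = (O + 1/4)*(O - 3) = (1/4 + O)*(-3 + O) = (-3 + O)*(1/4 + O))
-v(21) = -(-3/4 + 21**2 - 11/4*21) = -(-3/4 + 441 - 231/4) = -1*765/2 = -765/2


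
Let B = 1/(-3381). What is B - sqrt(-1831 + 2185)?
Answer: -1/3381 - sqrt(354) ≈ -18.815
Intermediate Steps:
B = -1/3381 ≈ -0.00029577
B - sqrt(-1831 + 2185) = -1/3381 - sqrt(-1831 + 2185) = -1/3381 - sqrt(354)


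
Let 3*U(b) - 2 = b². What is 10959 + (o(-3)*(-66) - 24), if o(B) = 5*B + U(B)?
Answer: 11683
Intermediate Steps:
U(b) = ⅔ + b²/3
o(B) = ⅔ + 5*B + B²/3 (o(B) = 5*B + (⅔ + B²/3) = ⅔ + 5*B + B²/3)
10959 + (o(-3)*(-66) - 24) = 10959 + ((⅔ + 5*(-3) + (⅓)*(-3)²)*(-66) - 24) = 10959 + ((⅔ - 15 + (⅓)*9)*(-66) - 24) = 10959 + ((⅔ - 15 + 3)*(-66) - 24) = 10959 + (-34/3*(-66) - 24) = 10959 + (748 - 24) = 10959 + 724 = 11683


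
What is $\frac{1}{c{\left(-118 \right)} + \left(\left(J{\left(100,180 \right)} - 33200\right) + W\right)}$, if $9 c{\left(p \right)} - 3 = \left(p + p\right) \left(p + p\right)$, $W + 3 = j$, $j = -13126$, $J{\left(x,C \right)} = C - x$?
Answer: $- \frac{9}{360542} \approx -2.4962 \cdot 10^{-5}$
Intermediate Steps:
$W = -13129$ ($W = -3 - 13126 = -13129$)
$c{\left(p \right)} = \frac{1}{3} + \frac{4 p^{2}}{9}$ ($c{\left(p \right)} = \frac{1}{3} + \frac{\left(p + p\right) \left(p + p\right)}{9} = \frac{1}{3} + \frac{2 p 2 p}{9} = \frac{1}{3} + \frac{4 p^{2}}{9}$)
$\frac{1}{c{\left(-118 \right)} + \left(\left(J{\left(100,180 \right)} - 33200\right) + W\right)} = \frac{1}{\left(\frac{1}{3} + \frac{4 \left(-118\right)^{2}}{9}\right) + \left(\left(\left(180 - 100\right) - 33200\right) - 13129\right)} = \frac{1}{\left(\frac{1}{3} + \frac{4}{9} \cdot 13924\right) + \left(\left(\left(180 - 100\right) - 33200\right) - 13129\right)} = \frac{1}{\left(\frac{1}{3} + \frac{55696}{9}\right) + \left(\left(80 - 33200\right) - 13129\right)} = \frac{1}{\frac{55699}{9} - 46249} = \frac{1}{- \frac{360542}{9}} = - \frac{9}{360542}$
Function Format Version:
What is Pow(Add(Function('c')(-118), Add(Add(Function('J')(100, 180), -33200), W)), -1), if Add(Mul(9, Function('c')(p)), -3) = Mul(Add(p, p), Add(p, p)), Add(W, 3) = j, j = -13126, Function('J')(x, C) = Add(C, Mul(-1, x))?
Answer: Rational(-9, 360542) ≈ -2.4962e-5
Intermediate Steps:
W = -13129 (W = Add(-3, -13126) = -13129)
Function('c')(p) = Add(Rational(1, 3), Mul(Rational(4, 9), Pow(p, 2))) (Function('c')(p) = Add(Rational(1, 3), Mul(Rational(1, 9), Mul(Add(p, p), Add(p, p)))) = Add(Rational(1, 3), Mul(Rational(1, 9), Mul(Mul(2, p), Mul(2, p)))) = Add(Rational(1, 3), Mul(Rational(1, 9), Mul(4, Pow(p, 2)))) = Add(Rational(1, 3), Mul(Rational(4, 9), Pow(p, 2))))
Pow(Add(Function('c')(-118), Add(Add(Function('J')(100, 180), -33200), W)), -1) = Pow(Add(Add(Rational(1, 3), Mul(Rational(4, 9), Pow(-118, 2))), Add(Add(Add(180, Mul(-1, 100)), -33200), -13129)), -1) = Pow(Add(Add(Rational(1, 3), Mul(Rational(4, 9), 13924)), Add(Add(Add(180, -100), -33200), -13129)), -1) = Pow(Add(Add(Rational(1, 3), Rational(55696, 9)), Add(Add(80, -33200), -13129)), -1) = Pow(Add(Rational(55699, 9), Add(-33120, -13129)), -1) = Pow(Add(Rational(55699, 9), -46249), -1) = Pow(Rational(-360542, 9), -1) = Rational(-9, 360542)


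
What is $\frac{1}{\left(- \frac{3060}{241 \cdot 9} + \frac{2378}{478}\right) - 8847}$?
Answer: $- \frac{57599}{509373064} \approx -0.00011308$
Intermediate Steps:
$\frac{1}{\left(- \frac{3060}{241 \cdot 9} + \frac{2378}{478}\right) - 8847} = \frac{1}{\left(- \frac{3060}{2169} + 2378 \cdot \frac{1}{478}\right) - 8847} = \frac{1}{\left(\left(-3060\right) \frac{1}{2169} + \frac{1189}{239}\right) - 8847} = \frac{1}{\left(- \frac{340}{241} + \frac{1189}{239}\right) - 8847} = \frac{1}{\frac{205289}{57599} - 8847} = \frac{1}{- \frac{509373064}{57599}} = - \frac{57599}{509373064}$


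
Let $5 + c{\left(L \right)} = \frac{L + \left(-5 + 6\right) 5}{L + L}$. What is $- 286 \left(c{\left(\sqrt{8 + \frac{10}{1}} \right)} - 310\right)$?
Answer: $89947 - \frac{715 \sqrt{2}}{6} \approx 89779.0$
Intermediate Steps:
$c{\left(L \right)} = -5 + \frac{5 + L}{2 L}$ ($c{\left(L \right)} = -5 + \frac{L + \left(-5 + 6\right) 5}{L + L} = -5 + \frac{L + 1 \cdot 5}{2 L} = -5 + \left(L + 5\right) \frac{1}{2 L} = -5 + \left(5 + L\right) \frac{1}{2 L} = -5 + \frac{5 + L}{2 L}$)
$- 286 \left(c{\left(\sqrt{8 + \frac{10}{1}} \right)} - 310\right) = - 286 \left(\frac{5 - 9 \sqrt{8 + \frac{10}{1}}}{2 \sqrt{8 + \frac{10}{1}}} - 310\right) = - 286 \left(\frac{5 - 9 \sqrt{8 + 10 \cdot 1}}{2 \sqrt{8 + 10 \cdot 1}} - 310\right) = - 286 \left(\frac{5 - 9 \sqrt{8 + 10}}{2 \sqrt{8 + 10}} - 310\right) = - 286 \left(\frac{5 - 9 \sqrt{18}}{2 \sqrt{18}} - 310\right) = - 286 \left(\frac{5 - 9 \cdot 3 \sqrt{2}}{2 \cdot 3 \sqrt{2}} - 310\right) = - 286 \left(\frac{\frac{\sqrt{2}}{6} \left(5 - 27 \sqrt{2}\right)}{2} - 310\right) = - 286 \left(\frac{\sqrt{2} \left(5 - 27 \sqrt{2}\right)}{12} - 310\right) = - 286 \left(-310 + \frac{\sqrt{2} \left(5 - 27 \sqrt{2}\right)}{12}\right) = 88660 - \frac{143 \sqrt{2} \left(5 - 27 \sqrt{2}\right)}{6}$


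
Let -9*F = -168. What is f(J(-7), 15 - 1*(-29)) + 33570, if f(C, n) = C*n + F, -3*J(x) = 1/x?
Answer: 705406/21 ≈ 33591.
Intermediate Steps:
F = 56/3 (F = -⅑*(-168) = 56/3 ≈ 18.667)
J(x) = -1/(3*x)
f(C, n) = 56/3 + C*n (f(C, n) = C*n + 56/3 = 56/3 + C*n)
f(J(-7), 15 - 1*(-29)) + 33570 = (56/3 + (-⅓/(-7))*(15 - 1*(-29))) + 33570 = (56/3 + (-⅓*(-⅐))*(15 + 29)) + 33570 = (56/3 + (1/21)*44) + 33570 = (56/3 + 44/21) + 33570 = 436/21 + 33570 = 705406/21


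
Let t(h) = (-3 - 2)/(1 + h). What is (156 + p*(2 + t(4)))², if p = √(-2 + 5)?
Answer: (156 + √3)² ≈ 24879.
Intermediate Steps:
p = √3 ≈ 1.7320
t(h) = -5/(1 + h)
(156 + p*(2 + t(4)))² = (156 + √3*(2 - 5/(1 + 4)))² = (156 + √3*(2 - 5/5))² = (156 + √3*(2 - 5*⅕))² = (156 + √3*(2 - 1))² = (156 + √3*1)² = (156 + √3)²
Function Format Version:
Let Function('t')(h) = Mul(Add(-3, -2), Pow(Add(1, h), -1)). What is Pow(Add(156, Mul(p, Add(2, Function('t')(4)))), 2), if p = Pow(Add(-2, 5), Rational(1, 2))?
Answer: Pow(Add(156, Pow(3, Rational(1, 2))), 2) ≈ 24879.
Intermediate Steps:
p = Pow(3, Rational(1, 2)) ≈ 1.7320
Function('t')(h) = Mul(-5, Pow(Add(1, h), -1))
Pow(Add(156, Mul(p, Add(2, Function('t')(4)))), 2) = Pow(Add(156, Mul(Pow(3, Rational(1, 2)), Add(2, Mul(-5, Pow(Add(1, 4), -1))))), 2) = Pow(Add(156, Mul(Pow(3, Rational(1, 2)), Add(2, Mul(-5, Pow(5, -1))))), 2) = Pow(Add(156, Mul(Pow(3, Rational(1, 2)), Add(2, Mul(-5, Rational(1, 5))))), 2) = Pow(Add(156, Mul(Pow(3, Rational(1, 2)), Add(2, -1))), 2) = Pow(Add(156, Mul(Pow(3, Rational(1, 2)), 1)), 2) = Pow(Add(156, Pow(3, Rational(1, 2))), 2)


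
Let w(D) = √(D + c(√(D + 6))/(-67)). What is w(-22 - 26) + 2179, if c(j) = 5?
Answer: 2179 + I*√215807/67 ≈ 2179.0 + 6.9336*I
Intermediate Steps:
w(D) = √(-5/67 + D) (w(D) = √(D + 5/(-67)) = √(D + 5*(-1/67)) = √(D - 5/67) = √(-5/67 + D))
w(-22 - 26) + 2179 = √(-335 + 4489*(-22 - 26))/67 + 2179 = √(-335 + 4489*(-48))/67 + 2179 = √(-335 - 215472)/67 + 2179 = √(-215807)/67 + 2179 = (I*√215807)/67 + 2179 = I*√215807/67 + 2179 = 2179 + I*√215807/67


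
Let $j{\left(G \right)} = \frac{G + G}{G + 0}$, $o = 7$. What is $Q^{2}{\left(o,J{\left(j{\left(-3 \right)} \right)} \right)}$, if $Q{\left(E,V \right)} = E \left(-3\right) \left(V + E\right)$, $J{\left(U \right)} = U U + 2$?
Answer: $74529$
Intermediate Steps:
$j{\left(G \right)} = 2$ ($j{\left(G \right)} = \frac{2 G}{G} = 2$)
$J{\left(U \right)} = 2 + U^{2}$ ($J{\left(U \right)} = U^{2} + 2 = 2 + U^{2}$)
$Q{\left(E,V \right)} = - 3 E \left(E + V\right)$
$Q^{2}{\left(o,J{\left(j{\left(-3 \right)} \right)} \right)} = \left(\left(-3\right) 7 \left(7 + \left(2 + 2^{2}\right)\right)\right)^{2} = \left(\left(-3\right) 7 \left(7 + \left(2 + 4\right)\right)\right)^{2} = \left(\left(-3\right) 7 \left(7 + 6\right)\right)^{2} = \left(\left(-3\right) 7 \cdot 13\right)^{2} = \left(-273\right)^{2} = 74529$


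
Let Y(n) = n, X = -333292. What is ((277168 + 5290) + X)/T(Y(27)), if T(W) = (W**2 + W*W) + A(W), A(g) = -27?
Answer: -50834/1431 ≈ -35.523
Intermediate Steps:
T(W) = -27 + 2*W**2 (T(W) = (W**2 + W*W) - 27 = (W**2 + W**2) - 27 = 2*W**2 - 27 = -27 + 2*W**2)
((277168 + 5290) + X)/T(Y(27)) = ((277168 + 5290) - 333292)/(-27 + 2*27**2) = (282458 - 333292)/(-27 + 2*729) = -50834/(-27 + 1458) = -50834/1431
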